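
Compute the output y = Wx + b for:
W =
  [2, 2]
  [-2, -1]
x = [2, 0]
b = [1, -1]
y = [5, -5]

Wx = [2×2 + 2×0, -2×2 + -1×0]
   = [4, -4]
y = Wx + b = [4 + 1, -4 + -1] = [5, -5]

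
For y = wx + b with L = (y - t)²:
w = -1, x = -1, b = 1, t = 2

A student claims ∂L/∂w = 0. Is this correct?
Correct

y = (-1)(-1) + 1 = 2
∂L/∂y = 2(y - t) = 2(2 - 2) = 0
∂y/∂w = x = -1
∂L/∂w = 0 × -1 = 0

Claimed value: 0
Correct: The correct gradient is 0.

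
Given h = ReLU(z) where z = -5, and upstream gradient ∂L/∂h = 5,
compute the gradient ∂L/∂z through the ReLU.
∂L/∂z = 0

h = ReLU(-5) = 0
Since z < 0: ∂h/∂z = 0
∂L/∂z = ∂L/∂h · ∂h/∂z = 5 × 0 = 0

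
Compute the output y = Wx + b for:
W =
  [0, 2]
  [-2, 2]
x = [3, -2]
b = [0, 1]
y = [-4, -9]

Wx = [0×3 + 2×-2, -2×3 + 2×-2]
   = [-4, -10]
y = Wx + b = [-4 + 0, -10 + 1] = [-4, -9]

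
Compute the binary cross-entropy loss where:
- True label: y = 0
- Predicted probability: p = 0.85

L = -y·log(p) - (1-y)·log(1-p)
L = 1.897

L = -0·log(0.85) - 1·log(0.15) = -log(0.15) = 1.897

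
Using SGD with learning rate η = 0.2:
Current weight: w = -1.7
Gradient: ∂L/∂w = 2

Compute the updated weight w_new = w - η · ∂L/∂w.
w_new = -2.1

w_new = w - η·∂L/∂w = -1.7 - 0.2×(2) = -1.7 - (0.4) = -2.1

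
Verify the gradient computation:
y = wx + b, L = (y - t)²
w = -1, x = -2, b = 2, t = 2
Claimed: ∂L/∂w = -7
Incorrect

y = (-1)(-2) + 2 = 4
∂L/∂y = 2(y - t) = 2(4 - 2) = 4
∂y/∂w = x = -2
∂L/∂w = 4 × -2 = -8

Claimed value: -7
Incorrect: The correct gradient is -8.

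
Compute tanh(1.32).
0.8668

tanh(1.32) = (e^(1.32) - e^(-1.32))/(e^(1.32) + e^(-1.32)) = 0.8668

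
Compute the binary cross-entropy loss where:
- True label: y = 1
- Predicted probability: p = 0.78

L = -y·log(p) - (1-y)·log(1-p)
L = 0.2485

L = -1·log(0.78) - 0·log(0.22) = -log(0.78) = 0.2485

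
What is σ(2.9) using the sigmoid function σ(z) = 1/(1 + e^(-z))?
0.9478

sigmoid(2.9) = 1/(1 + e^(-2.9)) = 1/(1 + 0.05502) = 0.9478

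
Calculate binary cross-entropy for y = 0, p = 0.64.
L = 1.022

L = -0·log(0.64) - 1·log(0.36) = -log(0.36) = 1.022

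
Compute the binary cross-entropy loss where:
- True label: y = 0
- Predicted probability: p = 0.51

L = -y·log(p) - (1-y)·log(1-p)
L = 0.7133

L = -0·log(0.51) - 1·log(0.49) = -log(0.49) = 0.7133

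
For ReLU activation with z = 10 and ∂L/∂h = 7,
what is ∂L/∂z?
∂L/∂z = 7

h = ReLU(10) = 10
Since z > 0: ∂h/∂z = 1
∂L/∂z = ∂L/∂h · ∂h/∂z = 7 × 1 = 7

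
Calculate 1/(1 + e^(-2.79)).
0.9421

sigmoid(2.79) = 1/(1 + e^(-2.79)) = 1/(1 + 0.06142) = 0.9421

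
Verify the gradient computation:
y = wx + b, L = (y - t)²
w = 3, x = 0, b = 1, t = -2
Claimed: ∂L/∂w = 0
Correct

y = (3)(0) + 1 = 1
∂L/∂y = 2(y - t) = 2(1 - -2) = 6
∂y/∂w = x = 0
∂L/∂w = 6 × 0 = 0

Claimed value: 0
Correct: The correct gradient is 0.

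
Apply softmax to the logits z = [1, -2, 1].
p = [0.4879, 0.0243, 0.4879]

exp(z) = [2.718, 0.1353, 2.718]
Sum = 5.572
p = [0.4879, 0.0243, 0.4879]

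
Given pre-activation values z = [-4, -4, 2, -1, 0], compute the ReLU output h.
h = [0, 0, 2, 0, 0]

ReLU applied element-wise: max(0,-4)=0, max(0,-4)=0, max(0,2)=2, max(0,-1)=0, max(0,0)=0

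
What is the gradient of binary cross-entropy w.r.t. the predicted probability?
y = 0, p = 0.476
∂L/∂p = 1.908

∂L/∂p = -y/p + (1-y)/(1-p) = 0 + 1/0.524 = 1.908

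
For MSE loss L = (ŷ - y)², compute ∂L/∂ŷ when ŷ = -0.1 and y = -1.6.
∂L/∂ŷ = 3.0

∂L/∂ŷ = 2(ŷ - y) = 2(-0.1 - -1.6) = 2(1.5) = 3.0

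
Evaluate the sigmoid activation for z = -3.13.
0.04189

sigmoid(-3.13) = 1/(1 + e^(3.13)) = 1/(1 + 22.87) = 0.04189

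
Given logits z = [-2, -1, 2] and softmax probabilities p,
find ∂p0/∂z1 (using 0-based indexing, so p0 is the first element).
∂p0/∂z1 = -0.0007993

p = softmax(z) = [0.01715, 0.04661, 0.9362]
p0 = 0.01715, p1 = 0.04661

∂p0/∂z1 = -p0 × p1 = -0.01715 × 0.04661 = -0.0007993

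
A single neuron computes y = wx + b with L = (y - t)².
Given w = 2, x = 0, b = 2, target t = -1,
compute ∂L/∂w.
∂L/∂w = 0

y = wx + b = (2)(0) + 2 = 2
∂L/∂y = 2(y - t) = 2(2 - -1) = 6
∂y/∂w = x = 0
∂L/∂w = ∂L/∂y · ∂y/∂w = 6 × 0 = 0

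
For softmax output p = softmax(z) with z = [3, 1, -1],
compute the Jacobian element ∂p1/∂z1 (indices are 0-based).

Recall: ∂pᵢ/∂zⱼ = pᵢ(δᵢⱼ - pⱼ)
∂p1/∂z1 = 0.1035

p = softmax(z) = [0.8668, 0.1173, 0.01588]
p1 = 0.1173

∂p1/∂z1 = p1(1 - p1) = 0.1173 × (1 - 0.1173) = 0.1035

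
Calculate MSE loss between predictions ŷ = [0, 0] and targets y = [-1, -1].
MSE = 1

MSE = (1/2)((0--1)² + (0--1)²) = (1/2)(1 + 1) = 1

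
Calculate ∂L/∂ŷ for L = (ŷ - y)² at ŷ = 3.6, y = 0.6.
∂L/∂ŷ = 6.0

∂L/∂ŷ = 2(ŷ - y) = 2(3.6 - 0.6) = 2(3.0) = 6.0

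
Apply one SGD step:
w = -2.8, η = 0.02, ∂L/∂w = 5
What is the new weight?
w_new = -2.9

w_new = w - η·∂L/∂w = -2.8 - 0.02×(5) = -2.8 - (0.1) = -2.9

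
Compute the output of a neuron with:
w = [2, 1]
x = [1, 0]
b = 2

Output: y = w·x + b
y = 4

y = (2)(1) + (1)(0) + 2 = 4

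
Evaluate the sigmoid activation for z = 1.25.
0.7773

sigmoid(1.25) = 1/(1 + e^(-1.25)) = 1/(1 + 0.2865) = 0.7773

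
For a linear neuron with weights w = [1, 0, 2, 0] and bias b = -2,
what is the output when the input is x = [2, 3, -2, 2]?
y = -4

y = (1)(2) + (0)(3) + (2)(-2) + (0)(2) + -2 = -4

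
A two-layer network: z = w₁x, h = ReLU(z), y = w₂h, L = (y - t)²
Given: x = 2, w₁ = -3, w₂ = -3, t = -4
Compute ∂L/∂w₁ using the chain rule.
∂L/∂w₁ = 0

Forward pass:
z = w₁x = -3×2 = -6
h = ReLU(-6) = 0
y = w₂h = -3×0 = 0

Backward pass:
∂L/∂y = 2(y - t) = 2(0 - -4) = 8
∂y/∂h = w₂ = -3
∂h/∂z = 0 (ReLU derivative)
∂z/∂w₁ = x = 2

∂L/∂w₁ = 8 × -3 × 0 × 2 = 0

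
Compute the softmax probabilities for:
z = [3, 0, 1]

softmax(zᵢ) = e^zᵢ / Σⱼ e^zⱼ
p = [0.8438, 0.042, 0.1142]

exp(z) = [20.09, 1, 2.718]
Sum = 23.8
p = [0.8438, 0.042, 0.1142]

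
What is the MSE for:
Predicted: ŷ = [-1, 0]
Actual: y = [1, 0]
MSE = 2

MSE = (1/2)((-1-1)² + (0-0)²) = (1/2)(4 + 0) = 2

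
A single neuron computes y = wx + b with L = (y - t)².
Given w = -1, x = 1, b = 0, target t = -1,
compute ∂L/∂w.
∂L/∂w = 0

y = wx + b = (-1)(1) + 0 = -1
∂L/∂y = 2(y - t) = 2(-1 - -1) = 0
∂y/∂w = x = 1
∂L/∂w = ∂L/∂y · ∂y/∂w = 0 × 1 = 0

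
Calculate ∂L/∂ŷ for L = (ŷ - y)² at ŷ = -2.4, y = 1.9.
∂L/∂ŷ = -8.6

∂L/∂ŷ = 2(ŷ - y) = 2(-2.4 - 1.9) = 2(-4.3) = -8.6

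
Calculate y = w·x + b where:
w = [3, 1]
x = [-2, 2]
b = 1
y = -3

y = (3)(-2) + (1)(2) + 1 = -3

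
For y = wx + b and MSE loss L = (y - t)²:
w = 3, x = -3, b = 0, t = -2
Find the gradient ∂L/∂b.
∂L/∂b = -14

y = wx + b = (3)(-3) + 0 = -9
∂L/∂y = 2(y - t) = 2(-9 - -2) = -14
∂y/∂b = 1
∂L/∂b = ∂L/∂y · ∂y/∂b = -14 × 1 = -14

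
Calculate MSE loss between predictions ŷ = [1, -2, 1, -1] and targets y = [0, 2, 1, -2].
MSE = 4.5

MSE = (1/4)((1-0)² + (-2-2)² + (1-1)² + (-1--2)²) = (1/4)(1 + 16 + 0 + 1) = 4.5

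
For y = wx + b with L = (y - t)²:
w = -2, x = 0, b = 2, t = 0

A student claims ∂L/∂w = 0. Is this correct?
Correct

y = (-2)(0) + 2 = 2
∂L/∂y = 2(y - t) = 2(2 - 0) = 4
∂y/∂w = x = 0
∂L/∂w = 4 × 0 = 0

Claimed value: 0
Correct: The correct gradient is 0.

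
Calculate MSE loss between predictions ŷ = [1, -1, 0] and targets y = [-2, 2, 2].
MSE = 7.333

MSE = (1/3)((1--2)² + (-1-2)² + (0-2)²) = (1/3)(9 + 9 + 4) = 7.333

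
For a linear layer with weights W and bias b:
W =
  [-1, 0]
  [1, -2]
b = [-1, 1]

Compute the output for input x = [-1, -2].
y = [0, 4]

Wx = [-1×-1 + 0×-2, 1×-1 + -2×-2]
   = [1, 3]
y = Wx + b = [1 + -1, 3 + 1] = [0, 4]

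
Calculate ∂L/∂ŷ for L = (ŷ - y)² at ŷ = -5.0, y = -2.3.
∂L/∂ŷ = -5.4

∂L/∂ŷ = 2(ŷ - y) = 2(-5.0 - -2.3) = 2(-2.7) = -5.4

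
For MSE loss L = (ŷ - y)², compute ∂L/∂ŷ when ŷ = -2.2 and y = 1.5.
∂L/∂ŷ = -7.4

∂L/∂ŷ = 2(ŷ - y) = 2(-2.2 - 1.5) = 2(-3.7) = -7.4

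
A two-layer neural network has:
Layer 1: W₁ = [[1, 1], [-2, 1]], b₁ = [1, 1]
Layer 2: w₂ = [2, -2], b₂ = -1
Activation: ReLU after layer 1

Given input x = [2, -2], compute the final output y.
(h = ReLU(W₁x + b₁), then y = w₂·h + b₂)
y = 1

Layer 1 pre-activation: z₁ = [1, -5]
After ReLU: h = [1, 0]
Layer 2 output: y = 2×1 + -2×0 + -1 = 1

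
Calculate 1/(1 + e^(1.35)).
0.2059

sigmoid(-1.35) = 1/(1 + e^(1.35)) = 1/(1 + 3.857) = 0.2059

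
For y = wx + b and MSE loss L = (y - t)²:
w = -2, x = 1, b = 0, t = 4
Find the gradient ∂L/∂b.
∂L/∂b = -12

y = wx + b = (-2)(1) + 0 = -2
∂L/∂y = 2(y - t) = 2(-2 - 4) = -12
∂y/∂b = 1
∂L/∂b = ∂L/∂y · ∂y/∂b = -12 × 1 = -12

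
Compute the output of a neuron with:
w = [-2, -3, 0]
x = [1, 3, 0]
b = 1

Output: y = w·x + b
y = -10

y = (-2)(1) + (-3)(3) + (0)(0) + 1 = -10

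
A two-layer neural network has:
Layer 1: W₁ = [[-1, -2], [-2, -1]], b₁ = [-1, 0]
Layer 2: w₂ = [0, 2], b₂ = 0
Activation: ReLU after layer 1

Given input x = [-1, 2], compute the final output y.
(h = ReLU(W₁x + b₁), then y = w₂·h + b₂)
y = 0

Layer 1 pre-activation: z₁ = [-4, 0]
After ReLU: h = [0, 0]
Layer 2 output: y = 0×0 + 2×0 + 0 = 0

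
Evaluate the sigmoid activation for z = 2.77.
0.941

sigmoid(2.77) = 1/(1 + e^(-2.77)) = 1/(1 + 0.06266) = 0.941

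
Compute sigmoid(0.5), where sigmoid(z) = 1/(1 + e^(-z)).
0.6225

sigmoid(0.5) = 1/(1 + e^(-0.5)) = 1/(1 + 0.6065) = 0.6225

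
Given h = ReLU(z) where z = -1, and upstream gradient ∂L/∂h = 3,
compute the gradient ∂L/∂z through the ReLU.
∂L/∂z = 0

h = ReLU(-1) = 0
Since z < 0: ∂h/∂z = 0
∂L/∂z = ∂L/∂h · ∂h/∂z = 3 × 0 = 0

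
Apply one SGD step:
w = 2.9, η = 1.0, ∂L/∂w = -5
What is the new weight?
w_new = 7.9

w_new = w - η·∂L/∂w = 2.9 - 1.0×(-5) = 2.9 - (-5) = 7.9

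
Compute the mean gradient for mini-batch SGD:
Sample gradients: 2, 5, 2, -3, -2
Average gradient = 0.8

Average = (1/5)(2 + 5 + 2 + -3 + -2) = 4/5 = 0.8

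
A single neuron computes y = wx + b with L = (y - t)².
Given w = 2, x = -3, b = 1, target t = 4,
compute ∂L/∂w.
∂L/∂w = 54

y = wx + b = (2)(-3) + 1 = -5
∂L/∂y = 2(y - t) = 2(-5 - 4) = -18
∂y/∂w = x = -3
∂L/∂w = ∂L/∂y · ∂y/∂w = -18 × -3 = 54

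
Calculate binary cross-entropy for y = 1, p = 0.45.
L = 0.7985

L = -1·log(0.45) - 0·log(0.55) = -log(0.45) = 0.7985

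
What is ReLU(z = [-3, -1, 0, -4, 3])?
h = [0, 0, 0, 0, 3]

ReLU applied element-wise: max(0,-3)=0, max(0,-1)=0, max(0,0)=0, max(0,-4)=0, max(0,3)=3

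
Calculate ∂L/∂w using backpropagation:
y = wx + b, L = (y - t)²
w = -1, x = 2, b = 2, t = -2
∂L/∂w = 8

y = wx + b = (-1)(2) + 2 = 0
∂L/∂y = 2(y - t) = 2(0 - -2) = 4
∂y/∂w = x = 2
∂L/∂w = ∂L/∂y · ∂y/∂w = 4 × 2 = 8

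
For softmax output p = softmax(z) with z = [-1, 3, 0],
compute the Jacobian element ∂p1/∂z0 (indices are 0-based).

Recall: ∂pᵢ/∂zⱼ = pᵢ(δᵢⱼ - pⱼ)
∂p1/∂z0 = -0.01605

p = softmax(z) = [0.01715, 0.9362, 0.04661]
p1 = 0.9362, p0 = 0.01715

∂p1/∂z0 = -p1 × p0 = -0.9362 × 0.01715 = -0.01605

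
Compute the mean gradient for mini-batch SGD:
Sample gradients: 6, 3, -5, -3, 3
Average gradient = 0.8

Average = (1/5)(6 + 3 + -5 + -3 + 3) = 4/5 = 0.8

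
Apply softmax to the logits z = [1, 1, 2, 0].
p = [0.1966, 0.1966, 0.5344, 0.0723]

exp(z) = [2.718, 2.718, 7.389, 1]
Sum = 13.83
p = [0.1966, 0.1966, 0.5344, 0.0723]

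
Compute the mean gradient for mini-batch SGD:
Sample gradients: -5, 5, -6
Average gradient = -2

Average = (1/3)(-5 + 5 + -6) = -6/3 = -2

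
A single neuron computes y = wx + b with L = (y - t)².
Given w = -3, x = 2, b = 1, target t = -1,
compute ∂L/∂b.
∂L/∂b = -8

y = wx + b = (-3)(2) + 1 = -5
∂L/∂y = 2(y - t) = 2(-5 - -1) = -8
∂y/∂b = 1
∂L/∂b = ∂L/∂y · ∂y/∂b = -8 × 1 = -8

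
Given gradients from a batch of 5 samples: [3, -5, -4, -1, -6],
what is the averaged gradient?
Average gradient = -2.6

Average = (1/5)(3 + -5 + -4 + -1 + -6) = -13/5 = -2.6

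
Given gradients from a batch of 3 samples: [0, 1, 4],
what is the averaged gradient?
Average gradient = 1.667

Average = (1/3)(0 + 1 + 4) = 5/3 = 1.667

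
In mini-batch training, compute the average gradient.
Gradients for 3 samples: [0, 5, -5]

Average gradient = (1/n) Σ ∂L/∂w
Average gradient = 0

Average = (1/3)(0 + 5 + -5) = 0/3 = 0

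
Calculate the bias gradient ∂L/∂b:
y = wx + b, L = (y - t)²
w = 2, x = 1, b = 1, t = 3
∂L/∂b = 0

y = wx + b = (2)(1) + 1 = 3
∂L/∂y = 2(y - t) = 2(3 - 3) = 0
∂y/∂b = 1
∂L/∂b = ∂L/∂y · ∂y/∂b = 0 × 1 = 0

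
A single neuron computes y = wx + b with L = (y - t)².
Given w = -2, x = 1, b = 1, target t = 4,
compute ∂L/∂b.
∂L/∂b = -10

y = wx + b = (-2)(1) + 1 = -1
∂L/∂y = 2(y - t) = 2(-1 - 4) = -10
∂y/∂b = 1
∂L/∂b = ∂L/∂y · ∂y/∂b = -10 × 1 = -10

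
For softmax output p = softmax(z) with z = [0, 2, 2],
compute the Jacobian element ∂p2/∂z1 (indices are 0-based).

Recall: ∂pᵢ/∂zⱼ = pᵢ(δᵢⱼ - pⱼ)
∂p2/∂z1 = -0.2193

p = softmax(z) = [0.06338, 0.4683, 0.4683]
p2 = 0.4683, p1 = 0.4683

∂p2/∂z1 = -p2 × p1 = -0.4683 × 0.4683 = -0.2193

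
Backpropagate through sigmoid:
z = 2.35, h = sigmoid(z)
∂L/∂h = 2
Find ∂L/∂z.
∂L/∂z = 0.159

σ(2.35) = 0.9129
σ'(2.35) = σ(2.35)(1 - σ(2.35)) = 0.9129 × 0.08707 = 0.07949
∂L/∂z = ∂L/∂h · σ'(z) = 2 × 0.07949 = 0.159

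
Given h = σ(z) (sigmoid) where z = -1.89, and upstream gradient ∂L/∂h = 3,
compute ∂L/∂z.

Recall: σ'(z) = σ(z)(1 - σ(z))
∂L/∂z = 0.3421

σ(-1.89) = 0.1312
σ'(-1.89) = σ(-1.89)(1 - σ(-1.89)) = 0.1312 × 0.8688 = 0.114
∂L/∂z = ∂L/∂h · σ'(z) = 3 × 0.114 = 0.3421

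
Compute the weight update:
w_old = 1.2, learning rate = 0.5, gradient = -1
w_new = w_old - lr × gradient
w_new = 1.7

w_new = w - η·∂L/∂w = 1.2 - 0.5×(-1) = 1.2 - (-0.5) = 1.7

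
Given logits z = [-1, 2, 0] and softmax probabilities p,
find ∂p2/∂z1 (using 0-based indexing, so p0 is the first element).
∂p2/∂z1 = -0.09636

p = softmax(z) = [0.04201, 0.8438, 0.1142]
p2 = 0.1142, p1 = 0.8438

∂p2/∂z1 = -p2 × p1 = -0.1142 × 0.8438 = -0.09636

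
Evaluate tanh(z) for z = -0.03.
-0.02999

tanh(-0.03) = (e^(-0.03) - e^(0.03))/(e^(-0.03) + e^(0.03)) = -0.02999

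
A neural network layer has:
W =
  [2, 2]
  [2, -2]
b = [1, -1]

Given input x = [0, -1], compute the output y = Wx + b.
y = [-1, 1]

Wx = [2×0 + 2×-1, 2×0 + -2×-1]
   = [-2, 2]
y = Wx + b = [-2 + 1, 2 + -1] = [-1, 1]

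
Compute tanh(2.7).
0.991

tanh(2.7) = (e^(2.7) - e^(-2.7))/(e^(2.7) + e^(-2.7)) = 0.991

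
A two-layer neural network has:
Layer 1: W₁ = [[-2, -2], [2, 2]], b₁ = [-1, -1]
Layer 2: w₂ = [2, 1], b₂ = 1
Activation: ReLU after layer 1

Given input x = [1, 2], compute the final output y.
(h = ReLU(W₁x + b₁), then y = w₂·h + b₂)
y = 6

Layer 1 pre-activation: z₁ = [-7, 5]
After ReLU: h = [0, 5]
Layer 2 output: y = 2×0 + 1×5 + 1 = 6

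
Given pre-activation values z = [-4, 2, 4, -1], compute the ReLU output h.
h = [0, 2, 4, 0]

ReLU applied element-wise: max(0,-4)=0, max(0,2)=2, max(0,4)=4, max(0,-1)=0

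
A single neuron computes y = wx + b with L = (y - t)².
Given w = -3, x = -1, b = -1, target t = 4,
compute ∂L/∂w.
∂L/∂w = 4

y = wx + b = (-3)(-1) + -1 = 2
∂L/∂y = 2(y - t) = 2(2 - 4) = -4
∂y/∂w = x = -1
∂L/∂w = ∂L/∂y · ∂y/∂w = -4 × -1 = 4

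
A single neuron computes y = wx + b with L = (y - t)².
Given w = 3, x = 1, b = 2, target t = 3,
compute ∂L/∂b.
∂L/∂b = 4

y = wx + b = (3)(1) + 2 = 5
∂L/∂y = 2(y - t) = 2(5 - 3) = 4
∂y/∂b = 1
∂L/∂b = ∂L/∂y · ∂y/∂b = 4 × 1 = 4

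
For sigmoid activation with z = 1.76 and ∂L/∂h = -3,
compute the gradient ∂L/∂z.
∂L/∂z = -0.3757

σ(1.76) = 0.8532
σ'(1.76) = σ(1.76)(1 - σ(1.76)) = 0.8532 × 0.1468 = 0.1252
∂L/∂z = ∂L/∂h · σ'(z) = -3 × 0.1252 = -0.3757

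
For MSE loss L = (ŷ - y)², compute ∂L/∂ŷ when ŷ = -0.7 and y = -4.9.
∂L/∂ŷ = 8.4

∂L/∂ŷ = 2(ŷ - y) = 2(-0.7 - -4.9) = 2(4.2) = 8.4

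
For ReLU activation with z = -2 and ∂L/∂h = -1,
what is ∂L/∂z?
∂L/∂z = 0

h = ReLU(-2) = 0
Since z < 0: ∂h/∂z = 0
∂L/∂z = ∂L/∂h · ∂h/∂z = -1 × 0 = 0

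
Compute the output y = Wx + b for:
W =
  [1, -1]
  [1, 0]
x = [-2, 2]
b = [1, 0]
y = [-3, -2]

Wx = [1×-2 + -1×2, 1×-2 + 0×2]
   = [-4, -2]
y = Wx + b = [-4 + 1, -2 + 0] = [-3, -2]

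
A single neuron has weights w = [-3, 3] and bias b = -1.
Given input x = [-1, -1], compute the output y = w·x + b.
y = -1

y = (-3)(-1) + (3)(-1) + -1 = -1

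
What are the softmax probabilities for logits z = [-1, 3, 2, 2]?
p = [0.0104, 0.5701, 0.2097, 0.2097]

exp(z) = [0.3679, 20.09, 7.389, 7.389]
Sum = 35.23
p = [0.0104, 0.5701, 0.2097, 0.2097]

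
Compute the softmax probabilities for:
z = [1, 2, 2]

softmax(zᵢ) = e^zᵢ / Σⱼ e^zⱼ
p = [0.1554, 0.4223, 0.4223]

exp(z) = [2.718, 7.389, 7.389]
Sum = 17.5
p = [0.1554, 0.4223, 0.4223]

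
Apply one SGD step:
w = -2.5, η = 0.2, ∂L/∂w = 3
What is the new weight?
w_new = -3.1

w_new = w - η·∂L/∂w = -2.5 - 0.2×(3) = -2.5 - (0.6) = -3.1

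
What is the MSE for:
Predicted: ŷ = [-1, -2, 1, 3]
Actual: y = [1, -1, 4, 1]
MSE = 4.5

MSE = (1/4)((-1-1)² + (-2--1)² + (1-4)² + (3-1)²) = (1/4)(4 + 1 + 9 + 4) = 4.5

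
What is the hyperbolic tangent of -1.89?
-0.9554

tanh(-1.89) = (e^(-1.89) - e^(1.89))/(e^(-1.89) + e^(1.89)) = -0.9554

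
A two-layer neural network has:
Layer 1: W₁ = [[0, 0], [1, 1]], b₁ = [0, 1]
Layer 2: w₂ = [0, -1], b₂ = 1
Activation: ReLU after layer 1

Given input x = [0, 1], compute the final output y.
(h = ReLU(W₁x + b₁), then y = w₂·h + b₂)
y = -1

Layer 1 pre-activation: z₁ = [0, 2]
After ReLU: h = [0, 2]
Layer 2 output: y = 0×0 + -1×2 + 1 = -1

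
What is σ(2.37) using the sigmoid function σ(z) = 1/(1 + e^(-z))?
0.9145

sigmoid(2.37) = 1/(1 + e^(-2.37)) = 1/(1 + 0.09348) = 0.9145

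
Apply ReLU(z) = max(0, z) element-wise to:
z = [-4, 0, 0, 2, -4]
h = [0, 0, 0, 2, 0]

ReLU applied element-wise: max(0,-4)=0, max(0,0)=0, max(0,0)=0, max(0,2)=2, max(0,-4)=0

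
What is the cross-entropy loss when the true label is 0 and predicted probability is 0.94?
L = 2.813

L = -0·log(0.94) - 1·log(0.06) = -log(0.06) = 2.813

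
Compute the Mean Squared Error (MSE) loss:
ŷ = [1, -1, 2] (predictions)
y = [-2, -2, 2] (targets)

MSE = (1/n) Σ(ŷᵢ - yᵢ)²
MSE = 3.333

MSE = (1/3)((1--2)² + (-1--2)² + (2-2)²) = (1/3)(9 + 1 + 0) = 3.333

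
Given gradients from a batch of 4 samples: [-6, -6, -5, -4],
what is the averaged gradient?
Average gradient = -5.25

Average = (1/4)(-6 + -6 + -5 + -4) = -21/4 = -5.25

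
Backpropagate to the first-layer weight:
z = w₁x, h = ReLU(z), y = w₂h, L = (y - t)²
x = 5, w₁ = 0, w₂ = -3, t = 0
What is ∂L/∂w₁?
∂L/∂w₁ = 0

Forward pass:
z = w₁x = 0×5 = 0
h = ReLU(0) = 0
y = w₂h = -3×0 = 0

Backward pass:
∂L/∂y = 2(y - t) = 2(0 - 0) = 0
∂y/∂h = w₂ = -3
∂h/∂z = 0 (ReLU derivative)
∂z/∂w₁ = x = 5

∂L/∂w₁ = 0 × -3 × 0 × 5 = 0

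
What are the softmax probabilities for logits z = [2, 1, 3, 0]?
p = [0.2369, 0.0871, 0.6439, 0.0321]

exp(z) = [7.389, 2.718, 20.09, 1]
Sum = 31.19
p = [0.2369, 0.0871, 0.6439, 0.0321]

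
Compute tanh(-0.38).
-0.3627

tanh(-0.38) = (e^(-0.38) - e^(0.38))/(e^(-0.38) + e^(0.38)) = -0.3627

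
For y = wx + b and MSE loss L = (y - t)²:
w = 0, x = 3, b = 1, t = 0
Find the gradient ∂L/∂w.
∂L/∂w = 6

y = wx + b = (0)(3) + 1 = 1
∂L/∂y = 2(y - t) = 2(1 - 0) = 2
∂y/∂w = x = 3
∂L/∂w = ∂L/∂y · ∂y/∂w = 2 × 3 = 6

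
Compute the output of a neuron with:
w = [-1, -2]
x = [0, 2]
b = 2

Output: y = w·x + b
y = -2

y = (-1)(0) + (-2)(2) + 2 = -2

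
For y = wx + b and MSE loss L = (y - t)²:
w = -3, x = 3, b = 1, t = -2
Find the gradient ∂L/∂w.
∂L/∂w = -36

y = wx + b = (-3)(3) + 1 = -8
∂L/∂y = 2(y - t) = 2(-8 - -2) = -12
∂y/∂w = x = 3
∂L/∂w = ∂L/∂y · ∂y/∂w = -12 × 3 = -36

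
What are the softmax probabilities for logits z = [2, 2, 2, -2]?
p = [0.3313, 0.3313, 0.3313, 0.0061]

exp(z) = [7.389, 7.389, 7.389, 0.1353]
Sum = 22.3
p = [0.3313, 0.3313, 0.3313, 0.0061]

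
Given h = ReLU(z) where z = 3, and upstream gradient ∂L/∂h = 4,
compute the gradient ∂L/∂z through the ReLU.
∂L/∂z = 4

h = ReLU(3) = 3
Since z > 0: ∂h/∂z = 1
∂L/∂z = ∂L/∂h · ∂h/∂z = 4 × 1 = 4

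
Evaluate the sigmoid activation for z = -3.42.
0.03168

sigmoid(-3.42) = 1/(1 + e^(3.42)) = 1/(1 + 30.57) = 0.03168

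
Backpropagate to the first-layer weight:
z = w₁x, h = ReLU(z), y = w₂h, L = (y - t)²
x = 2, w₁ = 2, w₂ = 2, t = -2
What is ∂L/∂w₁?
∂L/∂w₁ = 80

Forward pass:
z = w₁x = 2×2 = 4
h = ReLU(4) = 4
y = w₂h = 2×4 = 8

Backward pass:
∂L/∂y = 2(y - t) = 2(8 - -2) = 20
∂y/∂h = w₂ = 2
∂h/∂z = 1 (ReLU derivative)
∂z/∂w₁ = x = 2

∂L/∂w₁ = 20 × 2 × 1 × 2 = 80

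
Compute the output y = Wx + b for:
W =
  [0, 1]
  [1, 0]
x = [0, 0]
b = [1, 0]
y = [1, 0]

Wx = [0×0 + 1×0, 1×0 + 0×0]
   = [0, 0]
y = Wx + b = [0 + 1, 0 + 0] = [1, 0]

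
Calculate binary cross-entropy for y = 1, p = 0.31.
L = 1.171

L = -1·log(0.31) - 0·log(0.69) = -log(0.31) = 1.171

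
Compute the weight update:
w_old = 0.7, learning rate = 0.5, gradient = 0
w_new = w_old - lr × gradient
w_new = 0.7

w_new = w - η·∂L/∂w = 0.7 - 0.5×(0) = 0.7 - (0) = 0.7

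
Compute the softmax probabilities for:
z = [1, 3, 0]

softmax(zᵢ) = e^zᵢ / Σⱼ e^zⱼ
p = [0.1142, 0.8438, 0.042]

exp(z) = [2.718, 20.09, 1]
Sum = 23.8
p = [0.1142, 0.8438, 0.042]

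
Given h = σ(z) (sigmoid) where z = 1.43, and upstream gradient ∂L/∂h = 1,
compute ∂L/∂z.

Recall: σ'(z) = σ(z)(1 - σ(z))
∂L/∂z = 0.1558

σ(1.43) = 0.8069
σ'(1.43) = σ(1.43)(1 - σ(1.43)) = 0.8069 × 0.1931 = 0.1558
∂L/∂z = ∂L/∂h · σ'(z) = 1 × 0.1558 = 0.1558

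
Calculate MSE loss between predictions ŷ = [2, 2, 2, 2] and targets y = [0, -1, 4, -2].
MSE = 8.25

MSE = (1/4)((2-0)² + (2--1)² + (2-4)² + (2--2)²) = (1/4)(4 + 9 + 4 + 16) = 8.25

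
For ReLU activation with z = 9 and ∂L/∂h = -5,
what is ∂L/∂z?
∂L/∂z = -5

h = ReLU(9) = 9
Since z > 0: ∂h/∂z = 1
∂L/∂z = ∂L/∂h · ∂h/∂z = -5 × 1 = -5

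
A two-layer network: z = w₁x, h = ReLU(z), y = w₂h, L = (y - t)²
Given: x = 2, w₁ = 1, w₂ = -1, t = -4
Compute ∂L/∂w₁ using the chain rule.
∂L/∂w₁ = -8

Forward pass:
z = w₁x = 1×2 = 2
h = ReLU(2) = 2
y = w₂h = -1×2 = -2

Backward pass:
∂L/∂y = 2(y - t) = 2(-2 - -4) = 4
∂y/∂h = w₂ = -1
∂h/∂z = 1 (ReLU derivative)
∂z/∂w₁ = x = 2

∂L/∂w₁ = 4 × -1 × 1 × 2 = -8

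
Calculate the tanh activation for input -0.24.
-0.2355

tanh(-0.24) = (e^(-0.24) - e^(0.24))/(e^(-0.24) + e^(0.24)) = -0.2355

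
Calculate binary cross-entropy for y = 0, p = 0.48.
L = 0.6539

L = -0·log(0.48) - 1·log(0.52) = -log(0.52) = 0.6539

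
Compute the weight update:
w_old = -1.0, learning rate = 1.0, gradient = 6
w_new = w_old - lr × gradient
w_new = -7

w_new = w - η·∂L/∂w = -1.0 - 1.0×(6) = -1.0 - (6) = -7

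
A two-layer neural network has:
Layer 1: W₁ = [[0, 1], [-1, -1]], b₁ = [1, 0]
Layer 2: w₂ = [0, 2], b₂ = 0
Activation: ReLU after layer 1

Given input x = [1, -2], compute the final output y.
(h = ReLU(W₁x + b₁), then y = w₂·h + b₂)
y = 2

Layer 1 pre-activation: z₁ = [-1, 1]
After ReLU: h = [0, 1]
Layer 2 output: y = 0×0 + 2×1 + 0 = 2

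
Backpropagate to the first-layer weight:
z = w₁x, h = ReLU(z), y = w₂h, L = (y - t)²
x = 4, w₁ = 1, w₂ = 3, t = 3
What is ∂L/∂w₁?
∂L/∂w₁ = 216

Forward pass:
z = w₁x = 1×4 = 4
h = ReLU(4) = 4
y = w₂h = 3×4 = 12

Backward pass:
∂L/∂y = 2(y - t) = 2(12 - 3) = 18
∂y/∂h = w₂ = 3
∂h/∂z = 1 (ReLU derivative)
∂z/∂w₁ = x = 4

∂L/∂w₁ = 18 × 3 × 1 × 4 = 216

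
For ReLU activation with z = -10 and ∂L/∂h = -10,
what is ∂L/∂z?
∂L/∂z = 0

h = ReLU(-10) = 0
Since z < 0: ∂h/∂z = 0
∂L/∂z = ∂L/∂h · ∂h/∂z = -10 × 0 = 0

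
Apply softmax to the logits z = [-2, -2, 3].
p = [0.0066, 0.0066, 0.9867]

exp(z) = [0.1353, 0.1353, 20.09]
Sum = 20.36
p = [0.0066, 0.0066, 0.9867]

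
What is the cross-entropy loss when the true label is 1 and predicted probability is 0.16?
L = 1.833

L = -1·log(0.16) - 0·log(0.84) = -log(0.16) = 1.833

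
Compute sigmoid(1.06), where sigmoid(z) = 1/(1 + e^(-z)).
0.7427

sigmoid(1.06) = 1/(1 + e^(-1.06)) = 1/(1 + 0.3465) = 0.7427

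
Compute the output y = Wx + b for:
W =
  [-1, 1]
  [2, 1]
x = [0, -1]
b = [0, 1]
y = [-1, 0]

Wx = [-1×0 + 1×-1, 2×0 + 1×-1]
   = [-1, -1]
y = Wx + b = [-1 + 0, -1 + 1] = [-1, 0]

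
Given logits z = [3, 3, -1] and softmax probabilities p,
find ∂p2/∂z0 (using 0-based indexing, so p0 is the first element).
∂p2/∂z0 = -0.004496

p = softmax(z) = [0.4955, 0.4955, 0.009075]
p2 = 0.009075, p0 = 0.4955

∂p2/∂z0 = -p2 × p0 = -0.009075 × 0.4955 = -0.004496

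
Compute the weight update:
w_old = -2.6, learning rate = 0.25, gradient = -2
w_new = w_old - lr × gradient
w_new = -2.1

w_new = w - η·∂L/∂w = -2.6 - 0.25×(-2) = -2.6 - (-0.5) = -2.1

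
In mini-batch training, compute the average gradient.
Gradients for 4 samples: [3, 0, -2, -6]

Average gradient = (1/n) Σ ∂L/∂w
Average gradient = -1.25

Average = (1/4)(3 + 0 + -2 + -6) = -5/4 = -1.25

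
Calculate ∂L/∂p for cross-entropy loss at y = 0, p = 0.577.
∂L/∂p = 2.364

∂L/∂p = -y/p + (1-y)/(1-p) = 0 + 1/0.423 = 2.364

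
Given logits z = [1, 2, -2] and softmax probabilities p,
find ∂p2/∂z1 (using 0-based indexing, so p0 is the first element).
∂p2/∂z1 = -0.009532

p = softmax(z) = [0.2654, 0.7214, 0.01321]
p2 = 0.01321, p1 = 0.7214

∂p2/∂z1 = -p2 × p1 = -0.01321 × 0.7214 = -0.009532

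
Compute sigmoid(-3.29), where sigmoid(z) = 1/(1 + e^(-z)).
0.03592

sigmoid(-3.29) = 1/(1 + e^(3.29)) = 1/(1 + 26.84) = 0.03592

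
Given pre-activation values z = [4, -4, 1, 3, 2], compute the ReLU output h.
h = [4, 0, 1, 3, 2]

ReLU applied element-wise: max(0,4)=4, max(0,-4)=0, max(0,1)=1, max(0,3)=3, max(0,2)=2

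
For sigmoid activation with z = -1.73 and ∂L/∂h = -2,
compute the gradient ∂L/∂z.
∂L/∂z = -0.2558

σ(-1.73) = 0.1506
σ'(-1.73) = σ(-1.73)(1 - σ(-1.73)) = 0.1506 × 0.8494 = 0.1279
∂L/∂z = ∂L/∂h · σ'(z) = -2 × 0.1279 = -0.2558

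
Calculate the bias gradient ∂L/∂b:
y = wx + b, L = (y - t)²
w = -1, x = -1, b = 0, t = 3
∂L/∂b = -4

y = wx + b = (-1)(-1) + 0 = 1
∂L/∂y = 2(y - t) = 2(1 - 3) = -4
∂y/∂b = 1
∂L/∂b = ∂L/∂y · ∂y/∂b = -4 × 1 = -4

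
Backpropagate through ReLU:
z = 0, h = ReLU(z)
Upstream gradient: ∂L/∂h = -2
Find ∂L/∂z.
∂L/∂z = 0

h = ReLU(0) = 0
At z = 0: ∂h/∂z = 0 (by convention)
∂L/∂z = ∂L/∂h · ∂h/∂z = -2 × 0 = 0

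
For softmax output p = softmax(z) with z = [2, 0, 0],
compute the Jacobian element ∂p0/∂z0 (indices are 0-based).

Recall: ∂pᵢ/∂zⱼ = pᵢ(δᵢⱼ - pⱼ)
∂p0/∂z0 = 0.1676

p = softmax(z) = [0.787, 0.1065, 0.1065]
p0 = 0.787

∂p0/∂z0 = p0(1 - p0) = 0.787 × (1 - 0.787) = 0.1676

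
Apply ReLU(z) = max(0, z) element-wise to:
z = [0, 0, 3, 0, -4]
h = [0, 0, 3, 0, 0]

ReLU applied element-wise: max(0,0)=0, max(0,0)=0, max(0,3)=3, max(0,0)=0, max(0,-4)=0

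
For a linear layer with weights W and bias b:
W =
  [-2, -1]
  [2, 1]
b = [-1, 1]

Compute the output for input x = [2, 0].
y = [-5, 5]

Wx = [-2×2 + -1×0, 2×2 + 1×0]
   = [-4, 4]
y = Wx + b = [-4 + -1, 4 + 1] = [-5, 5]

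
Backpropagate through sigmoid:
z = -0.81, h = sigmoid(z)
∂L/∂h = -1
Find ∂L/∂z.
∂L/∂z = -0.2131

σ(-0.81) = 0.3079
σ'(-0.81) = σ(-0.81)(1 - σ(-0.81)) = 0.3079 × 0.6921 = 0.2131
∂L/∂z = ∂L/∂h · σ'(z) = -1 × 0.2131 = -0.2131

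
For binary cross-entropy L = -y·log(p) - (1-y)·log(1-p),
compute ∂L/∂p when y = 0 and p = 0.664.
∂L/∂p = 2.976

∂L/∂p = -y/p + (1-y)/(1-p) = 0 + 1/0.336 = 2.976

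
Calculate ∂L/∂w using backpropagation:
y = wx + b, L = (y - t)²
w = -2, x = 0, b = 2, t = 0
∂L/∂w = 0

y = wx + b = (-2)(0) + 2 = 2
∂L/∂y = 2(y - t) = 2(2 - 0) = 4
∂y/∂w = x = 0
∂L/∂w = ∂L/∂y · ∂y/∂w = 4 × 0 = 0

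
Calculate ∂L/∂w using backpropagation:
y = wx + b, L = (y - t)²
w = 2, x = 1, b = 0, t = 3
∂L/∂w = -2

y = wx + b = (2)(1) + 0 = 2
∂L/∂y = 2(y - t) = 2(2 - 3) = -2
∂y/∂w = x = 1
∂L/∂w = ∂L/∂y · ∂y/∂w = -2 × 1 = -2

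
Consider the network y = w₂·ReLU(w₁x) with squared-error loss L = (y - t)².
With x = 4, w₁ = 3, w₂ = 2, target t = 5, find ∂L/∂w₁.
∂L/∂w₁ = 304

Forward pass:
z = w₁x = 3×4 = 12
h = ReLU(12) = 12
y = w₂h = 2×12 = 24

Backward pass:
∂L/∂y = 2(y - t) = 2(24 - 5) = 38
∂y/∂h = w₂ = 2
∂h/∂z = 1 (ReLU derivative)
∂z/∂w₁ = x = 4

∂L/∂w₁ = 38 × 2 × 1 × 4 = 304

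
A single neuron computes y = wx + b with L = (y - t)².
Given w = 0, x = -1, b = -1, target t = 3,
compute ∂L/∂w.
∂L/∂w = 8

y = wx + b = (0)(-1) + -1 = -1
∂L/∂y = 2(y - t) = 2(-1 - 3) = -8
∂y/∂w = x = -1
∂L/∂w = ∂L/∂y · ∂y/∂w = -8 × -1 = 8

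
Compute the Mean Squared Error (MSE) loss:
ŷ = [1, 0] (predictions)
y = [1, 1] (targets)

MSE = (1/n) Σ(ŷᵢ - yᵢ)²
MSE = 0.5

MSE = (1/2)((1-1)² + (0-1)²) = (1/2)(0 + 1) = 0.5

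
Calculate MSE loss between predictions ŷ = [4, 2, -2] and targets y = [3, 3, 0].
MSE = 2

MSE = (1/3)((4-3)² + (2-3)² + (-2-0)²) = (1/3)(1 + 1 + 4) = 2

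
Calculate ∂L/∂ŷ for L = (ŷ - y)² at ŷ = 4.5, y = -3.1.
∂L/∂ŷ = 15.2

∂L/∂ŷ = 2(ŷ - y) = 2(4.5 - -3.1) = 2(7.6) = 15.2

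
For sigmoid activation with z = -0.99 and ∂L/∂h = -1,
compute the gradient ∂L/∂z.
∂L/∂z = -0.1975

σ(-0.99) = 0.2709
σ'(-0.99) = σ(-0.99)(1 - σ(-0.99)) = 0.2709 × 0.7291 = 0.1975
∂L/∂z = ∂L/∂h · σ'(z) = -1 × 0.1975 = -0.1975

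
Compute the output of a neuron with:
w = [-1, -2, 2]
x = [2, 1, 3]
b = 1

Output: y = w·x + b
y = 3

y = (-1)(2) + (-2)(1) + (2)(3) + 1 = 3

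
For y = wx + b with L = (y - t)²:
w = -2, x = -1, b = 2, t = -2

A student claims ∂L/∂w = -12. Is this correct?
Correct

y = (-2)(-1) + 2 = 4
∂L/∂y = 2(y - t) = 2(4 - -2) = 12
∂y/∂w = x = -1
∂L/∂w = 12 × -1 = -12

Claimed value: -12
Correct: The correct gradient is -12.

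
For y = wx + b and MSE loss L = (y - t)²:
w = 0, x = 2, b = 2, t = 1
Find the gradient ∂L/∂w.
∂L/∂w = 4

y = wx + b = (0)(2) + 2 = 2
∂L/∂y = 2(y - t) = 2(2 - 1) = 2
∂y/∂w = x = 2
∂L/∂w = ∂L/∂y · ∂y/∂w = 2 × 2 = 4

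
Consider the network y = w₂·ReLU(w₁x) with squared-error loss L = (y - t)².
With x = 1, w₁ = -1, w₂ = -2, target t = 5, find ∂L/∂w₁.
∂L/∂w₁ = 0

Forward pass:
z = w₁x = -1×1 = -1
h = ReLU(-1) = 0
y = w₂h = -2×0 = 0

Backward pass:
∂L/∂y = 2(y - t) = 2(0 - 5) = -10
∂y/∂h = w₂ = -2
∂h/∂z = 0 (ReLU derivative)
∂z/∂w₁ = x = 1

∂L/∂w₁ = -10 × -2 × 0 × 1 = 0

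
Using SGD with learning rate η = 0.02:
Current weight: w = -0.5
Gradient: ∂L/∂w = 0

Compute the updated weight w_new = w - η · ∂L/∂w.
w_new = -0.5

w_new = w - η·∂L/∂w = -0.5 - 0.02×(0) = -0.5 - (0) = -0.5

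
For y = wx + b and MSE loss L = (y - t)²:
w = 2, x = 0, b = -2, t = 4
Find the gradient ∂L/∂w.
∂L/∂w = 0

y = wx + b = (2)(0) + -2 = -2
∂L/∂y = 2(y - t) = 2(-2 - 4) = -12
∂y/∂w = x = 0
∂L/∂w = ∂L/∂y · ∂y/∂w = -12 × 0 = 0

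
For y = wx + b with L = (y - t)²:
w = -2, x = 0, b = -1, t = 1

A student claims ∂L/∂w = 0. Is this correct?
Correct

y = (-2)(0) + -1 = -1
∂L/∂y = 2(y - t) = 2(-1 - 1) = -4
∂y/∂w = x = 0
∂L/∂w = -4 × 0 = 0

Claimed value: 0
Correct: The correct gradient is 0.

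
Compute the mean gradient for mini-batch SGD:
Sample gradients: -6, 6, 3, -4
Average gradient = -0.25

Average = (1/4)(-6 + 6 + 3 + -4) = -1/4 = -0.25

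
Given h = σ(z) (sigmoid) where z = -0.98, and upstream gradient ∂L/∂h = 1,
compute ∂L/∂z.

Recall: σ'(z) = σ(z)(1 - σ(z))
∂L/∂z = 0.1984

σ(-0.98) = 0.2729
σ'(-0.98) = σ(-0.98)(1 - σ(-0.98)) = 0.2729 × 0.7271 = 0.1984
∂L/∂z = ∂L/∂h · σ'(z) = 1 × 0.1984 = 0.1984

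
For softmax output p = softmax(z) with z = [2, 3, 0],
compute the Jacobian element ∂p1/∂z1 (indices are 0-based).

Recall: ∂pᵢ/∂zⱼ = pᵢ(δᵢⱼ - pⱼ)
∂p1/∂z1 = 0.2078

p = softmax(z) = [0.2595, 0.7054, 0.03512]
p1 = 0.7054

∂p1/∂z1 = p1(1 - p1) = 0.7054 × (1 - 0.7054) = 0.2078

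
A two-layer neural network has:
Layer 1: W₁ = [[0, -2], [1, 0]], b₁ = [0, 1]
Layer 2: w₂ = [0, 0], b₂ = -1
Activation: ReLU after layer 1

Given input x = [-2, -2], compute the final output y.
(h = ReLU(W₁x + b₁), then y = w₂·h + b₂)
y = -1

Layer 1 pre-activation: z₁ = [4, -1]
After ReLU: h = [4, 0]
Layer 2 output: y = 0×4 + 0×0 + -1 = -1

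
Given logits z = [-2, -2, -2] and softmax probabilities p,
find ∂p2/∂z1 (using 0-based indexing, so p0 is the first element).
∂p2/∂z1 = -0.1111

p = softmax(z) = [0.3333, 0.3333, 0.3333]
p2 = 0.3333, p1 = 0.3333

∂p2/∂z1 = -p2 × p1 = -0.3333 × 0.3333 = -0.1111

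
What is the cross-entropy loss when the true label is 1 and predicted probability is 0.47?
L = 0.755

L = -1·log(0.47) - 0·log(0.53) = -log(0.47) = 0.755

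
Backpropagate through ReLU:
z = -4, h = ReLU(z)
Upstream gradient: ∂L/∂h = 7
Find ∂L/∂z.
∂L/∂z = 0

h = ReLU(-4) = 0
Since z < 0: ∂h/∂z = 0
∂L/∂z = ∂L/∂h · ∂h/∂z = 7 × 0 = 0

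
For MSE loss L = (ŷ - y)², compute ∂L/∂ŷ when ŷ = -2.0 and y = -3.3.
∂L/∂ŷ = 2.6

∂L/∂ŷ = 2(ŷ - y) = 2(-2.0 - -3.3) = 2(1.3) = 2.6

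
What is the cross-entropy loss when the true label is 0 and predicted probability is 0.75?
L = 1.386

L = -0·log(0.75) - 1·log(0.25) = -log(0.25) = 1.386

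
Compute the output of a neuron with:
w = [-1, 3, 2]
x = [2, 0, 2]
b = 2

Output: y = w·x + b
y = 4

y = (-1)(2) + (3)(0) + (2)(2) + 2 = 4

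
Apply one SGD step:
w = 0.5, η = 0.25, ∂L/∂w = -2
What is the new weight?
w_new = 1

w_new = w - η·∂L/∂w = 0.5 - 0.25×(-2) = 0.5 - (-0.5) = 1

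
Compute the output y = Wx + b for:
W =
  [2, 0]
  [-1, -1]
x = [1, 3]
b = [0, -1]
y = [2, -5]

Wx = [2×1 + 0×3, -1×1 + -1×3]
   = [2, -4]
y = Wx + b = [2 + 0, -4 + -1] = [2, -5]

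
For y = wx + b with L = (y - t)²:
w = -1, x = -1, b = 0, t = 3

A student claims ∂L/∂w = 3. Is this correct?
Incorrect

y = (-1)(-1) + 0 = 1
∂L/∂y = 2(y - t) = 2(1 - 3) = -4
∂y/∂w = x = -1
∂L/∂w = -4 × -1 = 4

Claimed value: 3
Incorrect: The correct gradient is 4.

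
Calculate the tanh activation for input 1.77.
0.9436

tanh(1.77) = (e^(1.77) - e^(-1.77))/(e^(1.77) + e^(-1.77)) = 0.9436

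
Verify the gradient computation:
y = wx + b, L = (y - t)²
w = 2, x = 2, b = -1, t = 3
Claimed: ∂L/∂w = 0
Correct

y = (2)(2) + -1 = 3
∂L/∂y = 2(y - t) = 2(3 - 3) = 0
∂y/∂w = x = 2
∂L/∂w = 0 × 2 = 0

Claimed value: 0
Correct: The correct gradient is 0.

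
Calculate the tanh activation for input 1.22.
0.8397

tanh(1.22) = (e^(1.22) - e^(-1.22))/(e^(1.22) + e^(-1.22)) = 0.8397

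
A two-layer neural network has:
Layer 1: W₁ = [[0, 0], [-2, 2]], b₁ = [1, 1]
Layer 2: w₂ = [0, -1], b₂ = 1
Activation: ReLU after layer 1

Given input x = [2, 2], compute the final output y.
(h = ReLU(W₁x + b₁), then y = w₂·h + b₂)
y = 0

Layer 1 pre-activation: z₁ = [1, 1]
After ReLU: h = [1, 1]
Layer 2 output: y = 0×1 + -1×1 + 1 = 0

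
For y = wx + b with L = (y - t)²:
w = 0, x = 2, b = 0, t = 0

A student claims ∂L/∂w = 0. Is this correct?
Correct

y = (0)(2) + 0 = 0
∂L/∂y = 2(y - t) = 2(0 - 0) = 0
∂y/∂w = x = 2
∂L/∂w = 0 × 2 = 0

Claimed value: 0
Correct: The correct gradient is 0.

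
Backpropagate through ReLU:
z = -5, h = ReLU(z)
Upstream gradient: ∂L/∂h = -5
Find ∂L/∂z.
∂L/∂z = 0

h = ReLU(-5) = 0
Since z < 0: ∂h/∂z = 0
∂L/∂z = ∂L/∂h · ∂h/∂z = -5 × 0 = 0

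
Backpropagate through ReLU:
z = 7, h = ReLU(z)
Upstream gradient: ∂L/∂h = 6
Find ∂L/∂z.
∂L/∂z = 6

h = ReLU(7) = 7
Since z > 0: ∂h/∂z = 1
∂L/∂z = ∂L/∂h · ∂h/∂z = 6 × 1 = 6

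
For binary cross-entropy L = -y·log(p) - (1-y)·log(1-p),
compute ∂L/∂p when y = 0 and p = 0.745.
∂L/∂p = 3.922

∂L/∂p = -y/p + (1-y)/(1-p) = 0 + 1/0.255 = 3.922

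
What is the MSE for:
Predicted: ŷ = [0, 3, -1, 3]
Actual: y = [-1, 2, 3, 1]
MSE = 5.5

MSE = (1/4)((0--1)² + (3-2)² + (-1-3)² + (3-1)²) = (1/4)(1 + 1 + 16 + 4) = 5.5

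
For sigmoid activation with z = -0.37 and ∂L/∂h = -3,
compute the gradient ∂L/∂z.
∂L/∂z = -0.7249

σ(-0.37) = 0.4085
σ'(-0.37) = σ(-0.37)(1 - σ(-0.37)) = 0.4085 × 0.5915 = 0.2416
∂L/∂z = ∂L/∂h · σ'(z) = -3 × 0.2416 = -0.7249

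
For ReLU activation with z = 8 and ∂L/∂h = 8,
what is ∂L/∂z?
∂L/∂z = 8

h = ReLU(8) = 8
Since z > 0: ∂h/∂z = 1
∂L/∂z = ∂L/∂h · ∂h/∂z = 8 × 1 = 8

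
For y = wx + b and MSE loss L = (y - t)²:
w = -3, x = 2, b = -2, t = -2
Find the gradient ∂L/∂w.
∂L/∂w = -24

y = wx + b = (-3)(2) + -2 = -8
∂L/∂y = 2(y - t) = 2(-8 - -2) = -12
∂y/∂w = x = 2
∂L/∂w = ∂L/∂y · ∂y/∂w = -12 × 2 = -24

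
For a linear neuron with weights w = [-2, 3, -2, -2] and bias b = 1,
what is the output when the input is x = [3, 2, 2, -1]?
y = -1

y = (-2)(3) + (3)(2) + (-2)(2) + (-2)(-1) + 1 = -1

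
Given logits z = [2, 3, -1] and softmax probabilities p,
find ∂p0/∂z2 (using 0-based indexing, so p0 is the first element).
∂p0/∂z2 = -0.003507

p = softmax(z) = [0.2654, 0.7214, 0.01321]
p0 = 0.2654, p2 = 0.01321

∂p0/∂z2 = -p0 × p2 = -0.2654 × 0.01321 = -0.003507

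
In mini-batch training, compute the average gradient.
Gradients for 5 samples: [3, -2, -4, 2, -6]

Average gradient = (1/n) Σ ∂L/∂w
Average gradient = -1.4

Average = (1/5)(3 + -2 + -4 + 2 + -6) = -7/5 = -1.4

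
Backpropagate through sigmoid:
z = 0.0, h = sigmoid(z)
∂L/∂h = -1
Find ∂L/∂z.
∂L/∂z = -0.25

σ(0.0) = 0.5
σ'(0.0) = σ(0.0)(1 - σ(0.0)) = 0.5 × 0.5 = 0.25
∂L/∂z = ∂L/∂h · σ'(z) = -1 × 0.25 = -0.25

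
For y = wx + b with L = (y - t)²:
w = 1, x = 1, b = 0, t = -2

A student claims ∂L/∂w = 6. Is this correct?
Correct

y = (1)(1) + 0 = 1
∂L/∂y = 2(y - t) = 2(1 - -2) = 6
∂y/∂w = x = 1
∂L/∂w = 6 × 1 = 6

Claimed value: 6
Correct: The correct gradient is 6.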